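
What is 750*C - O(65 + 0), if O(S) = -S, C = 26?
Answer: 19565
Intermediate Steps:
750*C - O(65 + 0) = 750*26 - (-1)*(65 + 0) = 19500 - (-1)*65 = 19500 - 1*(-65) = 19500 + 65 = 19565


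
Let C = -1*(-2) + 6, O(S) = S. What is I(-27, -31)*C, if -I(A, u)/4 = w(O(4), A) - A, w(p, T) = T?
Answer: 0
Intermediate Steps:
C = 8 (C = 2 + 6 = 8)
I(A, u) = 0 (I(A, u) = -4*(A - A) = -4*0 = 0)
I(-27, -31)*C = 0*8 = 0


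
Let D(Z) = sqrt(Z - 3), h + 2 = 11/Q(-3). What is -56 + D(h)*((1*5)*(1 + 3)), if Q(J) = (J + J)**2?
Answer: -56 + 130*I/3 ≈ -56.0 + 43.333*I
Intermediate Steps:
Q(J) = 4*J**2 (Q(J) = (2*J)**2 = 4*J**2)
h = -61/36 (h = -2 + 11/((4*(-3)**2)) = -2 + 11/((4*9)) = -2 + 11/36 = -61/36 ≈ -1.6944)
D(Z) = sqrt(-3 + Z)
-56 + D(h)*((1*5)*(1 + 3)) = -56 + sqrt(-3 - 61/36)*((1*5)*(1 + 3)) = -56 + sqrt(-169/36)*(5*4) = -56 + (13*I/6)*20 = -56 + 130*I/3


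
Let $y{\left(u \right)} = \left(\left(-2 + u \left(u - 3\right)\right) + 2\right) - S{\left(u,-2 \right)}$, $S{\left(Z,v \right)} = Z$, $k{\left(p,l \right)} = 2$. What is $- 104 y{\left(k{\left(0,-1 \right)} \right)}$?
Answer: $416$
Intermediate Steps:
$y{\left(u \right)} = - u + u \left(-3 + u\right)$ ($y{\left(u \right)} = \left(\left(-2 + u \left(u - 3\right)\right) + 2\right) - u = \left(\left(-2 + u \left(-3 + u\right)\right) + 2\right) - u = u \left(-3 + u\right) - u = - u + u \left(-3 + u\right)$)
$- 104 y{\left(k{\left(0,-1 \right)} \right)} = - 104 \cdot 2 \left(-4 + 2\right) = - 104 \cdot 2 \left(-2\right) = \left(-104\right) \left(-4\right) = 416$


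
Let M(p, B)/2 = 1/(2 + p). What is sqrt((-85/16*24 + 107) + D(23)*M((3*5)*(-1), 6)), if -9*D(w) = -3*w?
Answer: I*sqrt(131898)/78 ≈ 4.6561*I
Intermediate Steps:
D(w) = w/3 (D(w) = -(-1)*w/3 = w/3)
M(p, B) = 2/(2 + p)
sqrt((-85/16*24 + 107) + D(23)*M((3*5)*(-1), 6)) = sqrt((-85/16*24 + 107) + ((1/3)*23)*(2/(2 + (3*5)*(-1)))) = sqrt((-85*1/16*24 + 107) + 23*(2/(2 + 15*(-1)))/3) = sqrt((-85/16*24 + 107) + 23*(2/(2 - 15))/3) = sqrt((-255/2 + 107) + 23*(2/(-13))/3) = sqrt(-41/2 + 23*(2*(-1/13))/3) = sqrt(-41/2 + (23/3)*(-2/13)) = sqrt(-41/2 - 46/39) = sqrt(-1691/78) = I*sqrt(131898)/78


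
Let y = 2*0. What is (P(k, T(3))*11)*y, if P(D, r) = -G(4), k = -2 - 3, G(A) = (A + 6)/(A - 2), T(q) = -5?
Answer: 0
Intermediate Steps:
G(A) = (6 + A)/(-2 + A)
k = -5
y = 0
P(D, r) = -5 (P(D, r) = -(6 + 4)/(-2 + 4) = -10/2 = -1*5 = -5)
(P(k, T(3))*11)*y = -5*11*0 = -55*0 = 0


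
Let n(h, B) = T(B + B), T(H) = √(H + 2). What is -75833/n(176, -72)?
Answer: 75833*I*√142/142 ≈ 6363.8*I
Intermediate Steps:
T(H) = √(2 + H)
n(h, B) = √(2 + 2*B) (n(h, B) = √(2 + (B + B)) = √(2 + 2*B))
-75833/n(176, -72) = -75833/√(2 + 2*(-72)) = -75833/√(2 - 144) = -75833*(-I*√142/142) = -(-75833)*I*√142/142 = 75833*I*√142/142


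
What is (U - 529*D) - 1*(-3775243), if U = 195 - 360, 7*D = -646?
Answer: 26767280/7 ≈ 3.8239e+6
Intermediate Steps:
D = -646/7 (D = (⅐)*(-646) = -646/7 ≈ -92.286)
U = -165
(U - 529*D) - 1*(-3775243) = (-165 - 529*(-646/7)) - 1*(-3775243) = (-165 + 341734/7) + 3775243 = 340579/7 + 3775243 = 26767280/7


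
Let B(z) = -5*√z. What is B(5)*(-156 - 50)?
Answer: 1030*√5 ≈ 2303.1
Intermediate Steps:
B(5)*(-156 - 50) = (-5*√5)*(-156 - 50) = -5*√5*(-206) = 1030*√5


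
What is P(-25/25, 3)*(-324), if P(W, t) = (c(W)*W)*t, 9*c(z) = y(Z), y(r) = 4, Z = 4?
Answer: 432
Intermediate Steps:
c(z) = 4/9 (c(z) = (⅑)*4 = 4/9)
P(W, t) = 4*W*t/9 (P(W, t) = (4*W/9)*t = 4*W*t/9)
P(-25/25, 3)*(-324) = ((4/9)*(-25/25)*3)*(-324) = ((4/9)*(-25*1/25)*3)*(-324) = ((4/9)*(-1)*3)*(-324) = -4/3*(-324) = 432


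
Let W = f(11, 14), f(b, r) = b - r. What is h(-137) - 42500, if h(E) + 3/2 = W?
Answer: -85009/2 ≈ -42505.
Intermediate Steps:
W = -3 (W = 11 - 1*14 = 11 - 14 = -3)
h(E) = -9/2 (h(E) = -3/2 - 3 = -9/2)
h(-137) - 42500 = -9/2 - 42500 = -85009/2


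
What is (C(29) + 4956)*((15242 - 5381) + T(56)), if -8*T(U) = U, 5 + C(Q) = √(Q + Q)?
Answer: 48787154 + 9854*√58 ≈ 4.8862e+7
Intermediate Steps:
C(Q) = -5 + √2*√Q (C(Q) = -5 + √(Q + Q) = -5 + √(2*Q) = -5 + √2*√Q)
T(U) = -U/8
(C(29) + 4956)*((15242 - 5381) + T(56)) = ((-5 + √2*√29) + 4956)*((15242 - 5381) - ⅛*56) = ((-5 + √58) + 4956)*(9861 - 7) = (4951 + √58)*9854 = 48787154 + 9854*√58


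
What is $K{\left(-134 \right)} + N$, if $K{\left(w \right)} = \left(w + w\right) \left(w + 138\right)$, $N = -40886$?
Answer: $-41958$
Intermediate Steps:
$K{\left(w \right)} = 2 w \left(138 + w\right)$
$K{\left(-134 \right)} + N = 2 \left(-134\right) \left(138 - 134\right) - 40886 = 2 \left(-134\right) 4 - 40886 = -1072 - 40886 = -41958$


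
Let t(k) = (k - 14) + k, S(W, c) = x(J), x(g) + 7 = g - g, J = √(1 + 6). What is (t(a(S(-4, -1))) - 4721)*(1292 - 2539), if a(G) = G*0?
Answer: 5904545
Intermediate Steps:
J = √7 ≈ 2.6458
x(g) = -7 (x(g) = -7 + (g - g) = -7 + 0 = -7)
S(W, c) = -7
a(G) = 0
t(k) = -14 + 2*k (t(k) = (-14 + k) + k = -14 + 2*k)
(t(a(S(-4, -1))) - 4721)*(1292 - 2539) = ((-14 + 2*0) - 4721)*(1292 - 2539) = ((-14 + 0) - 4721)*(-1247) = (-14 - 4721)*(-1247) = -4735*(-1247) = 5904545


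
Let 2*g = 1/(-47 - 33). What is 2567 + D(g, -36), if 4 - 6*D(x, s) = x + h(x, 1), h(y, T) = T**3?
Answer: 2464801/960 ≈ 2567.5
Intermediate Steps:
g = -1/160 (g = 1/(2*(-47 - 33)) = (1/2)/(-80) = (1/2)*(-1/80) = -1/160 ≈ -0.0062500)
D(x, s) = 1/2 - x/6 (D(x, s) = 2/3 - (x + 1**3)/6 = 2/3 - (x + 1)/6 = 2/3 - (1 + x)/6 = 2/3 + (-1/6 - x/6) = 1/2 - x/6)
2567 + D(g, -36) = 2567 + (1/2 - 1/6*(-1/160)) = 2567 + (1/2 + 1/960) = 2567 + 481/960 = 2464801/960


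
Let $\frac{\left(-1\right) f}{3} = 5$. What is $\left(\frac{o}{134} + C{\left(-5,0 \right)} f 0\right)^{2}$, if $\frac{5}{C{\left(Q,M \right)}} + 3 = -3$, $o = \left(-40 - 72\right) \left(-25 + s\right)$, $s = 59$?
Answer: $\frac{3625216}{4489} \approx 807.58$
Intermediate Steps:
$f = -15$ ($f = \left(-3\right) 5 = -15$)
$o = -3808$ ($o = \left(-40 - 72\right) \left(-25 + 59\right) = \left(-112\right) 34 = -3808$)
$C{\left(Q,M \right)} = - \frac{5}{6}$ ($C{\left(Q,M \right)} = \frac{5}{-3 - 3} = \frac{5}{-6} = 5 \left(- \frac{1}{6}\right) = - \frac{5}{6}$)
$\left(\frac{o}{134} + C{\left(-5,0 \right)} f 0\right)^{2} = \left(- \frac{3808}{134} + \left(- \frac{5}{6}\right) \left(-15\right) 0\right)^{2} = \left(\left(-3808\right) \frac{1}{134} + \frac{25}{2} \cdot 0\right)^{2} = \left(- \frac{1904}{67} + 0\right)^{2} = \left(- \frac{1904}{67}\right)^{2} = \frac{3625216}{4489}$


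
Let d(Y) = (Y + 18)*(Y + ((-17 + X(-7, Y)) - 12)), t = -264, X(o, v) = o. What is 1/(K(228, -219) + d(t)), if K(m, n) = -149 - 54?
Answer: 1/73597 ≈ 1.3588e-5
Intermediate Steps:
K(m, n) = -203
d(Y) = (-36 + Y)*(18 + Y) (d(Y) = (Y + 18)*(Y + ((-17 - 7) - 12)) = (18 + Y)*(Y + (-24 - 12)) = (18 + Y)*(Y - 36) = (18 + Y)*(-36 + Y) = (-36 + Y)*(18 + Y))
1/(K(228, -219) + d(t)) = 1/(-203 + (-648 + (-264)² - 18*(-264))) = 1/(-203 + (-648 + 69696 + 4752)) = 1/(-203 + 73800) = 1/73597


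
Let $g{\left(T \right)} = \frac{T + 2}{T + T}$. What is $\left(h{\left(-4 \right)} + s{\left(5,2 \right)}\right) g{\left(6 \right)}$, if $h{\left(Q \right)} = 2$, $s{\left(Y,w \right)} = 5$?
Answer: $\frac{14}{3} \approx 4.6667$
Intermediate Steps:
$g{\left(T \right)} = \frac{2 + T}{2 T}$
$\left(h{\left(-4 \right)} + s{\left(5,2 \right)}\right) g{\left(6 \right)} = \left(2 + 5\right) \frac{2 + 6}{2 \cdot 6} = 7 \cdot \frac{1}{2} \cdot \frac{1}{6} \cdot 8 = 7 \cdot \frac{2}{3} = \frac{14}{3}$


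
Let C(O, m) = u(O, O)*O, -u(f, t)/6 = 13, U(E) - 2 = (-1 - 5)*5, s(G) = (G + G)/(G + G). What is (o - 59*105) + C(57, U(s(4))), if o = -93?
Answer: -10734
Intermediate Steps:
s(G) = 1 (s(G) = (2*G)/((2*G)) = (2*G)*(1/(2*G)) = 1)
U(E) = -28 (U(E) = 2 + (-1 - 5)*5 = 2 - 6*5 = 2 - 30 = -28)
u(f, t) = -78 (u(f, t) = -6*13 = -78)
C(O, m) = -78*O
(o - 59*105) + C(57, U(s(4))) = (-93 - 59*105) - 78*57 = (-93 - 6195) - 4446 = -6288 - 4446 = -10734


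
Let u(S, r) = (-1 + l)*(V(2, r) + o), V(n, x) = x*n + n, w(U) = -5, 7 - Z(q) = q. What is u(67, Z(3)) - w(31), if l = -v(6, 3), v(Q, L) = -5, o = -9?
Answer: 9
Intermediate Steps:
Z(q) = 7 - q
l = 5 (l = -1*(-5) = 5)
V(n, x) = n + n*x (V(n, x) = n*x + n = n + n*x)
u(S, r) = -28 + 8*r (u(S, r) = (-1 + 5)*(2*(1 + r) - 9) = 4*((2 + 2*r) - 9) = 4*(-7 + 2*r) = -28 + 8*r)
u(67, Z(3)) - w(31) = (-28 + 8*(7 - 1*3)) - 1*(-5) = (-28 + 8*(7 - 3)) + 5 = (-28 + 8*4) + 5 = (-28 + 32) + 5 = 4 + 5 = 9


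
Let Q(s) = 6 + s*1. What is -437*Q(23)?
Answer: -12673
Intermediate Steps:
Q(s) = 6 + s
-437*Q(23) = -437*(6 + 23) = -437*29 = -12673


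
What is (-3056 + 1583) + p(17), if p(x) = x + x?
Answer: -1439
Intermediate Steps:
p(x) = 2*x
(-3056 + 1583) + p(17) = (-3056 + 1583) + 2*17 = -1473 + 34 = -1439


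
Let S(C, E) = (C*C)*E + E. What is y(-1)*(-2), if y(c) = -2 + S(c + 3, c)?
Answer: 14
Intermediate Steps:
S(C, E) = E + E*C**2 (S(C, E) = C**2*E + E = E*C**2 + E = E + E*C**2)
y(c) = -2 + c*(1 + (3 + c)**2) (y(c) = -2 + c*(1 + (c + 3)**2) = -2 + c*(1 + (3 + c)**2))
y(-1)*(-2) = (-2 - (1 + (3 - 1)**2))*(-2) = (-2 - (1 + 2**2))*(-2) = (-2 - (1 + 4))*(-2) = (-2 - 1*5)*(-2) = (-2 - 5)*(-2) = -7*(-2) = 14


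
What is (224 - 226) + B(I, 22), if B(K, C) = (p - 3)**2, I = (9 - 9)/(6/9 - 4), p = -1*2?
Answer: 23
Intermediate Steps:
p = -2
I = 0 (I = 0/(6*(1/9) - 4) = 0/(2/3 - 4) = 0/(-10/3) = 0*(-3/10) = 0)
B(K, C) = 25 (B(K, C) = (-2 - 3)**2 = (-5)**2 = 25)
(224 - 226) + B(I, 22) = (224 - 226) + 25 = -2 + 25 = 23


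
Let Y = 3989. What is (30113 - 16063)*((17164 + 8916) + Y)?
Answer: 422469450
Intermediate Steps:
(30113 - 16063)*((17164 + 8916) + Y) = (30113 - 16063)*((17164 + 8916) + 3989) = 14050*(26080 + 3989) = 14050*30069 = 422469450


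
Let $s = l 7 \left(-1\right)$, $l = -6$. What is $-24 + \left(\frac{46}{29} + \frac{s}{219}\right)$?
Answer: $- \frac{47044}{2117} \approx -22.222$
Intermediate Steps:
$s = 42$ ($s = \left(-6\right) 7 \left(-1\right) = \left(-42\right) \left(-1\right) = 42$)
$-24 + \left(\frac{46}{29} + \frac{s}{219}\right) = -24 + \left(\frac{46}{29} + \frac{42}{219}\right) = -24 + \left(46 \cdot \frac{1}{29} + 42 \cdot \frac{1}{219}\right) = -24 + \left(\frac{46}{29} + \frac{14}{73}\right) = -24 + \frac{3764}{2117} = - \frac{47044}{2117}$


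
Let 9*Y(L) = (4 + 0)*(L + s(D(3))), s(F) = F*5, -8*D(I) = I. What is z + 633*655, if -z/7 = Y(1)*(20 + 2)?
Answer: 3732074/9 ≈ 4.1468e+5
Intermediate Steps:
D(I) = -I/8
s(F) = 5*F
Y(L) = -⅚ + 4*L/9 (Y(L) = ((4 + 0)*(L + 5*(-⅛*3)))/9 = (4*(L + 5*(-3/8)))/9 = (4*(L - 15/8))/9 = (4*(-15/8 + L))/9 = (-15/2 + 4*L)/9 = -⅚ + 4*L/9)
z = 539/9 (z = -7*(-⅚ + (4/9)*1)*(20 + 2) = -7*(-⅚ + 4/9)*22 = -(-49)*22/18 = -7*(-77/9) = 539/9 ≈ 59.889)
z + 633*655 = 539/9 + 633*655 = 539/9 + 414615 = 3732074/9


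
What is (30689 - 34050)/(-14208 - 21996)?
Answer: 3361/36204 ≈ 0.092835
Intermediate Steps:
(30689 - 34050)/(-14208 - 21996) = -3361/(-36204) = -3361*(-1/36204) = 3361/36204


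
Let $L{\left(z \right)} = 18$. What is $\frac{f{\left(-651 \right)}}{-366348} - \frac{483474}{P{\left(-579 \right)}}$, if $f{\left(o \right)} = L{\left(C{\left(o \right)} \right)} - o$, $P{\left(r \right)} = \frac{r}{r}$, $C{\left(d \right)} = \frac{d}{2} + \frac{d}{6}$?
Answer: $- \frac{59039911207}{122116} \approx -4.8347 \cdot 10^{5}$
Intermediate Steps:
$C{\left(d \right)} = \frac{2 d}{3}$ ($C{\left(d \right)} = d \frac{1}{2} + d \frac{1}{6} = \frac{d}{2} + \frac{d}{6} = \frac{2 d}{3}$)
$P{\left(r \right)} = 1$
$f{\left(o \right)} = 18 - o$
$\frac{f{\left(-651 \right)}}{-366348} - \frac{483474}{P{\left(-579 \right)}} = \frac{18 - -651}{-366348} - \frac{483474}{1} = \left(18 + 651\right) \left(- \frac{1}{366348}\right) - 483474 = 669 \left(- \frac{1}{366348}\right) - 483474 = - \frac{223}{122116} - 483474 = - \frac{59039911207}{122116}$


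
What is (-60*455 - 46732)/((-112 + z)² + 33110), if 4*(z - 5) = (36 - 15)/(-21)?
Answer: -1184512/713801 ≈ -1.6594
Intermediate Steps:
z = 19/4 (z = 5 + ((36 - 15)/(-21))/4 = 5 + (21*(-1/21))/4 = 5 + (¼)*(-1) = 5 - ¼ = 19/4 ≈ 4.7500)
(-60*455 - 46732)/((-112 + z)² + 33110) = (-60*455 - 46732)/((-112 + 19/4)² + 33110) = (-27300 - 46732)/((-429/4)² + 33110) = -74032/(184041/16 + 33110) = -74032/713801/16 = -74032*16/713801 = -1184512/713801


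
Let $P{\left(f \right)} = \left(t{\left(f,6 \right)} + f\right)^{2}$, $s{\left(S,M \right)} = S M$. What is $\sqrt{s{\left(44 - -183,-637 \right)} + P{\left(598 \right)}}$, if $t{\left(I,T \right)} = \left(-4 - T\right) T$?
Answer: $\sqrt{144845} \approx 380.58$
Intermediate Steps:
$t{\left(I,T \right)} = T \left(-4 - T\right)$
$s{\left(S,M \right)} = M S$
$P{\left(f \right)} = \left(-60 + f\right)^{2}$ ($P{\left(f \right)} = \left(\left(-1\right) 6 \left(4 + 6\right) + f\right)^{2} = \left(\left(-1\right) 6 \cdot 10 + f\right)^{2} = \left(-60 + f\right)^{2}$)
$\sqrt{s{\left(44 - -183,-637 \right)} + P{\left(598 \right)}} = \sqrt{- 637 \left(44 - -183\right) + \left(-60 + 598\right)^{2}} = \sqrt{- 637 \left(44 + 183\right) + 538^{2}} = \sqrt{\left(-637\right) 227 + 289444} = \sqrt{-144599 + 289444} = \sqrt{144845}$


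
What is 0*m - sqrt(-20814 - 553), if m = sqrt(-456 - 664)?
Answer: -I*sqrt(21367) ≈ -146.17*I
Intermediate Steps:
m = 4*I*sqrt(70) (m = sqrt(-1120) = 4*I*sqrt(70) ≈ 33.466*I)
0*m - sqrt(-20814 - 553) = 0*(4*I*sqrt(70)) - sqrt(-20814 - 553) = 0 - sqrt(-21367) = 0 - I*sqrt(21367) = -I*sqrt(21367)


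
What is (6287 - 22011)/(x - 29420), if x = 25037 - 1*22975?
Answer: 7862/13679 ≈ 0.57475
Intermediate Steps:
x = 2062 (x = 25037 - 22975 = 2062)
(6287 - 22011)/(x - 29420) = (6287 - 22011)/(2062 - 29420) = -15724/(-27358) = -15724*(-1/27358) = 7862/13679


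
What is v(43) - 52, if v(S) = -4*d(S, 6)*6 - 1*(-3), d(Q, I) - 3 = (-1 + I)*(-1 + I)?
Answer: -721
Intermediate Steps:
d(Q, I) = 3 + (-1 + I)**2 (d(Q, I) = 3 + (-1 + I)*(-1 + I) = 3 + (-1 + I)**2)
v(S) = -669 (v(S) = -4*(3 + (-1 + 6)**2)*6 - 1*(-3) = -4*(3 + 5**2)*6 + 3 = -4*(3 + 25)*6 + 3 = -4*28*6 + 3 = -112*6 + 3 = -672 + 3 = -669)
v(43) - 52 = -669 - 52 = -721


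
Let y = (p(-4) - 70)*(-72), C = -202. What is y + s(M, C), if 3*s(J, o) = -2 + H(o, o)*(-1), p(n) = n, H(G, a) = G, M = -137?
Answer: 16184/3 ≈ 5394.7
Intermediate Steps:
s(J, o) = -⅔ - o/3 (s(J, o) = (-2 + o*(-1))/3 = (-2 - o)/3 = -⅔ - o/3)
y = 5328 (y = (-4 - 70)*(-72) = -74*(-72) = 5328)
y + s(M, C) = 5328 + (-⅔ - ⅓*(-202)) = 5328 + (-⅔ + 202/3) = 5328 + 200/3 = 16184/3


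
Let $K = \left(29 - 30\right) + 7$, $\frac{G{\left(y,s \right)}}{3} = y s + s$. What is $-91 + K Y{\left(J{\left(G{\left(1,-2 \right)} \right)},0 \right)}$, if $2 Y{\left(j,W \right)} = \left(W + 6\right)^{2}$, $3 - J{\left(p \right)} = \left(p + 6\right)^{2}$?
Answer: $17$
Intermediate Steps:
$G{\left(y,s \right)} = 3 s + 3 s y$ ($G{\left(y,s \right)} = 3 \left(y s + s\right) = 3 \left(s y + s\right) = 3 \left(s + s y\right) = 3 s + 3 s y$)
$J{\left(p \right)} = 3 - \left(6 + p\right)^{2}$ ($J{\left(p \right)} = 3 - \left(p + 6\right)^{2} = 3 - \left(6 + p\right)^{2}$)
$Y{\left(j,W \right)} = \frac{\left(6 + W\right)^{2}}{2}$ ($Y{\left(j,W \right)} = \frac{\left(W + 6\right)^{2}}{2} = \frac{\left(6 + W\right)^{2}}{2}$)
$K = 6$ ($K = -1 + 7 = 6$)
$-91 + K Y{\left(J{\left(G{\left(1,-2 \right)} \right)},0 \right)} = -91 + 6 \frac{\left(6 + 0\right)^{2}}{2} = -91 + 6 \frac{6^{2}}{2} = -91 + 6 \cdot \frac{1}{2} \cdot 36 = -91 + 6 \cdot 18 = -91 + 108 = 17$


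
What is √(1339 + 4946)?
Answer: √6285 ≈ 79.278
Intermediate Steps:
√(1339 + 4946) = √6285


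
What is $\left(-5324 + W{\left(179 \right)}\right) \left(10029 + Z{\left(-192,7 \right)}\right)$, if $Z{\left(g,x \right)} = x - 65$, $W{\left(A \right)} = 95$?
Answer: $-52138359$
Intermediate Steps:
$Z{\left(g,x \right)} = -65 + x$ ($Z{\left(g,x \right)} = x - 65 = -65 + x$)
$\left(-5324 + W{\left(179 \right)}\right) \left(10029 + Z{\left(-192,7 \right)}\right) = \left(-5324 + 95\right) \left(10029 + \left(-65 + 7\right)\right) = - 5229 \left(10029 - 58\right) = \left(-5229\right) 9971 = -52138359$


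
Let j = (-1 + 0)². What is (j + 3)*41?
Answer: 164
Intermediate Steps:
j = 1 (j = (-1)² = 1)
(j + 3)*41 = (1 + 3)*41 = 4*41 = 164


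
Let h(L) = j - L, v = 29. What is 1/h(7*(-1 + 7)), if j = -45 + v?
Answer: -1/58 ≈ -0.017241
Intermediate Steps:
j = -16 (j = -45 + 29 = -16)
h(L) = -16 - L
1/h(7*(-1 + 7)) = 1/(-16 - 7*(-1 + 7)) = 1/(-16 - 7*6) = 1/(-16 - 1*42) = 1/(-16 - 42) = 1/(-58) = -1/58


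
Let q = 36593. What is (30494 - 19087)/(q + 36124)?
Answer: 11407/72717 ≈ 0.15687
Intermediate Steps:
(30494 - 19087)/(q + 36124) = (30494 - 19087)/(36593 + 36124) = 11407/72717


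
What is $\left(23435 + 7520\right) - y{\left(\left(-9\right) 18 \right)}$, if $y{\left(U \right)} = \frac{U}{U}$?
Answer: $30954$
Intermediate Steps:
$y{\left(U \right)} = 1$
$\left(23435 + 7520\right) - y{\left(\left(-9\right) 18 \right)} = \left(23435 + 7520\right) - 1 = 30955 - 1 = 30954$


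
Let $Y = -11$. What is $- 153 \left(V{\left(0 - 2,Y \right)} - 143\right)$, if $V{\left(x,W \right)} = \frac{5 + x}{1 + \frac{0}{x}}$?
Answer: $21420$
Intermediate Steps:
$V{\left(x,W \right)} = 5 + x$ ($V{\left(x,W \right)} = \frac{5 + x}{1 + 0} = \frac{5 + x}{1} = \left(5 + x\right) 1 = 5 + x$)
$- 153 \left(V{\left(0 - 2,Y \right)} - 143\right) = - 153 \left(\left(5 + \left(0 - 2\right)\right) - 143\right) = - 153 \left(\left(5 - 2\right) - 143\right) = - 153 \left(3 - 143\right) = \left(-153\right) \left(-140\right) = 21420$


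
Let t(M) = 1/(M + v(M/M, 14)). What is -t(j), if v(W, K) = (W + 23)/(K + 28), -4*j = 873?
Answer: 28/6095 ≈ 0.0045939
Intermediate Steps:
j = -873/4 (j = -¼*873 = -873/4 ≈ -218.25)
v(W, K) = (23 + W)/(28 + K)
t(M) = 1/(4/7 + M) (t(M) = 1/(M + (23 + M/M)/(28 + 14)) = 1/(M + (23 + 1)/42) = 1/(M + (1/42)*24) = 1/(M + 4/7) = 1/(4/7 + M))
-t(j) = -7/(4 + 7*(-873/4)) = -7/(4 - 6111/4) = -7/(-6095/4) = -7*(-4)/6095 = -1*(-28/6095) = 28/6095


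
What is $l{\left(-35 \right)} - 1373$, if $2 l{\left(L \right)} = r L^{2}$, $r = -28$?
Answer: $-18523$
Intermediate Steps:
$l{\left(L \right)} = - 14 L^{2}$ ($l{\left(L \right)} = \frac{\left(-28\right) L^{2}}{2} = - 14 L^{2}$)
$l{\left(-35 \right)} - 1373 = - 14 \left(-35\right)^{2} - 1373 = \left(-14\right) 1225 - 1373 = -17150 - 1373 = -18523$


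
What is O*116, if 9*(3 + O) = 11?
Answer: -1856/9 ≈ -206.22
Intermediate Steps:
O = -16/9 (O = -3 + (1/9)*11 = -3 + 11/9 = -16/9 ≈ -1.7778)
O*116 = -16/9*116 = -1856/9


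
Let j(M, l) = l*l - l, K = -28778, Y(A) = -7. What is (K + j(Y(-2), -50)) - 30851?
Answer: -57079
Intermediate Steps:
j(M, l) = l² - l
(K + j(Y(-2), -50)) - 30851 = (-28778 - 50*(-1 - 50)) - 30851 = (-28778 - 50*(-51)) - 30851 = (-28778 + 2550) - 30851 = -26228 - 30851 = -57079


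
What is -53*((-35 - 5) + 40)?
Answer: 0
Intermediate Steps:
-53*((-35 - 5) + 40) = -53*(-40 + 40) = -53*0 = 0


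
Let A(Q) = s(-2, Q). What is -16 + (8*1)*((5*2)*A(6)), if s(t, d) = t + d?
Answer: 304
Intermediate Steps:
s(t, d) = d + t
A(Q) = -2 + Q (A(Q) = Q - 2 = -2 + Q)
-16 + (8*1)*((5*2)*A(6)) = -16 + (8*1)*((5*2)*(-2 + 6)) = -16 + 8*(10*4) = -16 + 8*40 = -16 + 320 = 304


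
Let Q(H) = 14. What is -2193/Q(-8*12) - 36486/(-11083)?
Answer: -23794215/155162 ≈ -153.35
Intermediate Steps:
-2193/Q(-8*12) - 36486/(-11083) = -2193/14 - 36486/(-11083) = -2193*1/14 - 36486*(-1/11083) = -2193/14 + 36486/11083 = -23794215/155162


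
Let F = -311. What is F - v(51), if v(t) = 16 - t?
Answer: -276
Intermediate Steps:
F - v(51) = -311 - (16 - 1*51) = -311 - (16 - 51) = -311 - 1*(-35) = -311 + 35 = -276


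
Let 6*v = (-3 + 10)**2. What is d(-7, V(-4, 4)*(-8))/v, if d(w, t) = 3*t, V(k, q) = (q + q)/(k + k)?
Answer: 144/49 ≈ 2.9388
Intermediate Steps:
V(k, q) = q/k (V(k, q) = (2*q)/((2*k)) = (2*q)*(1/(2*k)) = q/k)
v = 49/6 (v = (-3 + 10)**2/6 = (1/6)*7**2 = (1/6)*49 = 49/6 ≈ 8.1667)
d(-7, V(-4, 4)*(-8))/v = (3*((4/(-4))*(-8)))/(49/6) = (3*((4*(-1/4))*(-8)))*(6/49) = (3*(-1*(-8)))*(6/49) = (3*8)*(6/49) = 24*(6/49) = 144/49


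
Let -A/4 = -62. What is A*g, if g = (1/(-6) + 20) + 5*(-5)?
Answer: -3844/3 ≈ -1281.3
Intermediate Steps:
A = 248 (A = -4*(-62) = 248)
g = -31/6 (g = (-⅙ + 20) - 25 = 119/6 - 25 = -31/6 ≈ -5.1667)
A*g = 248*(-31/6) = -3844/3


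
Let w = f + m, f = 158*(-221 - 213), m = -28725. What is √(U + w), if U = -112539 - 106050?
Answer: I*√315886 ≈ 562.04*I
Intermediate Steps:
U = -218589
f = -68572 (f = 158*(-434) = -68572)
w = -97297 (w = -68572 - 28725 = -97297)
√(U + w) = √(-218589 - 97297) = √(-315886) = I*√315886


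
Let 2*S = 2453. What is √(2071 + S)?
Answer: √13190/2 ≈ 57.424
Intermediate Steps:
S = 2453/2 (S = (½)*2453 = 2453/2 ≈ 1226.5)
√(2071 + S) = √(2071 + 2453/2) = √(6595/2) = √13190/2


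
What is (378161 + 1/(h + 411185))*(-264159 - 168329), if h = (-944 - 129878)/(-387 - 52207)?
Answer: -63159526433882396398/386178477 ≈ -1.6355e+11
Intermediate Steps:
h = 65411/26297 (h = -130822/(-52594) = -130822*(-1/52594) = 65411/26297 ≈ 2.4874)
(378161 + 1/(h + 411185))*(-264159 - 168329) = (378161 + 1/(65411/26297 + 411185))*(-264159 - 168329) = (378161 + 1/(10812997356/26297))*(-432488) = (378161 + 26297/10812997356)*(-432488) = (4089053893168613/10812997356)*(-432488) = -63159526433882396398/386178477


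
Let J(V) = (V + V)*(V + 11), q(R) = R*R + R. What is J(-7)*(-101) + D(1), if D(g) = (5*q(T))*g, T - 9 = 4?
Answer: 6566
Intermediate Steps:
T = 13 (T = 9 + 4 = 13)
q(R) = R + R**2 (q(R) = R**2 + R = R + R**2)
J(V) = 2*V*(11 + V) (J(V) = (2*V)*(11 + V) = 2*V*(11 + V))
D(g) = 910*g (D(g) = (5*(13*(1 + 13)))*g = (5*(13*14))*g = (5*182)*g = 910*g)
J(-7)*(-101) + D(1) = (2*(-7)*(11 - 7))*(-101) + 910*1 = (2*(-7)*4)*(-101) + 910 = -56*(-101) + 910 = 5656 + 910 = 6566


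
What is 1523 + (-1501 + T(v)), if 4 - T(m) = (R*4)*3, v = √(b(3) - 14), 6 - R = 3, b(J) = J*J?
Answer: -10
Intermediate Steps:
b(J) = J²
R = 3 (R = 6 - 1*3 = 6 - 3 = 3)
v = I*√5 (v = √(3² - 14) = √(9 - 14) = √(-5) = I*√5 ≈ 2.2361*I)
T(m) = -32 (T(m) = 4 - 3*4*3 = 4 - 12*3 = 4 - 1*36 = 4 - 36 = -32)
1523 + (-1501 + T(v)) = 1523 + (-1501 - 32) = 1523 - 1533 = -10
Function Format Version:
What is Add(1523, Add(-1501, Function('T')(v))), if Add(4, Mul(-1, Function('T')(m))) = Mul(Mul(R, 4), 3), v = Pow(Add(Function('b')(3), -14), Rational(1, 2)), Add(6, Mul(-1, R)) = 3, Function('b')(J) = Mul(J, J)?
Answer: -10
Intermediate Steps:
Function('b')(J) = Pow(J, 2)
R = 3 (R = Add(6, Mul(-1, 3)) = Add(6, -3) = 3)
v = Mul(I, Pow(5, Rational(1, 2))) (v = Pow(Add(Pow(3, 2), -14), Rational(1, 2)) = Pow(Add(9, -14), Rational(1, 2)) = Pow(-5, Rational(1, 2)) = Mul(I, Pow(5, Rational(1, 2))) ≈ Mul(2.2361, I))
Function('T')(m) = -32 (Function('T')(m) = Add(4, Mul(-1, Mul(Mul(3, 4), 3))) = Add(4, Mul(-1, Mul(12, 3))) = Add(4, Mul(-1, 36)) = Add(4, -36) = -32)
Add(1523, Add(-1501, Function('T')(v))) = Add(1523, Add(-1501, -32)) = Add(1523, -1533) = -10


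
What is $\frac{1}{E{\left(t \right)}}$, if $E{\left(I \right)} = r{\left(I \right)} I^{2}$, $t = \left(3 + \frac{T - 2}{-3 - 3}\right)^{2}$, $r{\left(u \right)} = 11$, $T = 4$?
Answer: $\frac{81}{45056} \approx 0.0017978$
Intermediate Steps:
$t = \frac{64}{9}$ ($t = \left(3 + \frac{4 - 2}{-3 - 3}\right)^{2} = \left(3 + \frac{2}{-6}\right)^{2} = \left(3 + 2 \left(- \frac{1}{6}\right)\right)^{2} = \left(3 - \frac{1}{3}\right)^{2} = \left(\frac{8}{3}\right)^{2} = \frac{64}{9} \approx 7.1111$)
$E{\left(I \right)} = 11 I^{2}$
$\frac{1}{E{\left(t \right)}} = \frac{1}{11 \left(\frac{64}{9}\right)^{2}} = \frac{1}{11 \cdot \frac{4096}{81}} = \frac{1}{\frac{45056}{81}} = \frac{81}{45056}$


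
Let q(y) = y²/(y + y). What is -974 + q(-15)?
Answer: -1963/2 ≈ -981.50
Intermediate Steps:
q(y) = y/2 (q(y) = y²/((2*y)) = (1/(2*y))*y² = y/2)
-974 + q(-15) = -974 + (½)*(-15) = -974 - 15/2 = -1963/2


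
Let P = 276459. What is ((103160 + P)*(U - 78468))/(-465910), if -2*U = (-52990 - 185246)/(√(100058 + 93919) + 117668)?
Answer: 206212783645325414934/3225393419159885 + 67829184063*√21553/3225393419159885 ≈ 63934.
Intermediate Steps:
U = 119118/(117668 + 3*√21553) (U = -(-52990 - 185246)/(2*(√(100058 + 93919) + 117668)) = -(-119118)/(√193977 + 117668) = -(-119118)/(3*√21553 + 117668) = -(-119118)/(117668 + 3*√21553) = 119118/(117668 + 3*√21553) ≈ 1.0085)
((103160 + P)*(U - 78468))/(-465910) = ((103160 + 276459)*((14016376824/13845564247 - 357354*√21553/13845564247) - 78468))/(-465910) = (379619*(-1086419718956772/13845564247 - 357354*√21553/13845564247))*(-1/465910) = (-412425567290650829868/13845564247 - 135658368126*√21553/13845564247)*(-1/465910) = 206212783645325414934/3225393419159885 + 67829184063*√21553/3225393419159885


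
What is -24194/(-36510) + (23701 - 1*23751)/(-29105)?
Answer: 70599187/106262355 ≈ 0.66439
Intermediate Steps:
-24194/(-36510) + (23701 - 1*23751)/(-29105) = -24194*(-1/36510) + (23701 - 23751)*(-1/29105) = 12097/18255 - 50*(-1/29105) = 12097/18255 + 10/5821 = 70599187/106262355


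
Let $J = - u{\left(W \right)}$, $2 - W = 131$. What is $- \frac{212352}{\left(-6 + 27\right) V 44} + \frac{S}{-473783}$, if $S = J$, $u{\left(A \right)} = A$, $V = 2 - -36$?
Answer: $- \frac{598888673}{99020647} \approx -6.0481$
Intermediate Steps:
$W = -129$ ($W = 2 - 131 = -129$)
$V = 38$ ($V = 2 + 36 = 38$)
$J = 129$ ($J = \left(-1\right) \left(-129\right) = 129$)
$S = 129$
$- \frac{212352}{\left(-6 + 27\right) V 44} + \frac{S}{-473783} = - \frac{212352}{\left(-6 + 27\right) 38 \cdot 44} + \frac{129}{-473783} = - \frac{212352}{21 \cdot 38 \cdot 44} + 129 \left(- \frac{1}{473783}\right) = - \frac{212352}{798 \cdot 44} - \frac{129}{473783} = - \frac{212352}{35112} - \frac{129}{473783} = \left(-212352\right) \frac{1}{35112} - \frac{129}{473783} = - \frac{1264}{209} - \frac{129}{473783} = - \frac{598888673}{99020647}$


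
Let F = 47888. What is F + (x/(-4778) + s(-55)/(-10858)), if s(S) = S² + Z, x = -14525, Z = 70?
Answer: 621137392463/12969881 ≈ 47891.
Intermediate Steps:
s(S) = 70 + S² (s(S) = S² + 70 = 70 + S²)
F + (x/(-4778) + s(-55)/(-10858)) = 47888 + (-14525/(-4778) + (70 + (-55)²)/(-10858)) = 47888 + (-14525*(-1/4778) + (70 + 3025)*(-1/10858)) = 47888 + (14525/4778 + 3095*(-1/10858)) = 47888 + (14525/4778 - 3095/10858) = 47888 + 35731135/12969881 = 621137392463/12969881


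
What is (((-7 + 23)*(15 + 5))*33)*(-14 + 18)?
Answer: 42240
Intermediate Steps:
(((-7 + 23)*(15 + 5))*33)*(-14 + 18) = ((16*20)*33)*4 = (320*33)*4 = 10560*4 = 42240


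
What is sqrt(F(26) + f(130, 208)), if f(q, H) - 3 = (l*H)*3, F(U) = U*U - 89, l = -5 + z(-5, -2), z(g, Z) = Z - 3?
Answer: 5*I*sqrt(226) ≈ 75.167*I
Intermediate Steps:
z(g, Z) = -3 + Z
l = -10 (l = -5 + (-3 - 2) = -5 - 5 = -10)
F(U) = -89 + U**2 (F(U) = U**2 - 89 = -89 + U**2)
f(q, H) = 3 - 30*H (f(q, H) = 3 - 10*H*3 = 3 - 30*H)
sqrt(F(26) + f(130, 208)) = sqrt((-89 + 26**2) + (3 - 30*208)) = sqrt((-89 + 676) + (3 - 6240)) = sqrt(587 - 6237) = sqrt(-5650) = 5*I*sqrt(226)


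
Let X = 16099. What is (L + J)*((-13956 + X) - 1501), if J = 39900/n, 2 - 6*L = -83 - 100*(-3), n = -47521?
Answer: -1118836405/47521 ≈ -23544.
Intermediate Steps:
L = -215/6 (L = 1/3 - (-83 - 100*(-3))/6 = 1/3 - (-83 + 300)/6 = 1/3 - 1/6*217 = 1/3 - 217/6 = -215/6 ≈ -35.833)
J = -39900/47521 (J = 39900/(-47521) = 39900*(-1/47521) = -39900/47521 ≈ -0.83963)
(L + J)*((-13956 + X) - 1501) = (-215/6 - 39900/47521)*((-13956 + 16099) - 1501) = -10456415*(2143 - 1501)/285126 = -10456415/285126*642 = -1118836405/47521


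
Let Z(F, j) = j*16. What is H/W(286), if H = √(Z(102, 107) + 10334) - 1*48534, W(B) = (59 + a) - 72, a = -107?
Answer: 8089/20 - √12046/120 ≈ 403.54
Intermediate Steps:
Z(F, j) = 16*j
W(B) = -120 (W(B) = (59 - 107) - 72 = -48 - 72 = -120)
H = -48534 + √12046 (H = √(16*107 + 10334) - 1*48534 = √(1712 + 10334) - 48534 = √12046 - 48534 = -48534 + √12046 ≈ -48424.)
H/W(286) = (-48534 + √12046)/(-120) = (-48534 + √12046)*(-1/120) = 8089/20 - √12046/120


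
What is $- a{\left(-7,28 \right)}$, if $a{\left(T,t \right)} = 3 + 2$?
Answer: $-5$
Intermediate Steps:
$a{\left(T,t \right)} = 5$
$- a{\left(-7,28 \right)} = \left(-1\right) 5 = -5$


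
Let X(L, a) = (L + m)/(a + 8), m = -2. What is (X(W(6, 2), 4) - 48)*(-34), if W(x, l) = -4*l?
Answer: 4981/3 ≈ 1660.3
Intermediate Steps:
X(L, a) = (-2 + L)/(8 + a) (X(L, a) = (L - 2)/(a + 8) = (-2 + L)/(8 + a))
(X(W(6, 2), 4) - 48)*(-34) = ((-2 - 4*2)/(8 + 4) - 48)*(-34) = ((-2 - 8)/12 - 48)*(-34) = ((1/12)*(-10) - 48)*(-34) = (-⅚ - 48)*(-34) = -293/6*(-34) = 4981/3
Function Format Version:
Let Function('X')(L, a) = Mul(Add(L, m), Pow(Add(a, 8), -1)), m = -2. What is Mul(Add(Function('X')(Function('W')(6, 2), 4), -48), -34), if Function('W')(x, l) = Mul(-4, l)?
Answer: Rational(4981, 3) ≈ 1660.3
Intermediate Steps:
Function('X')(L, a) = Mul(Pow(Add(8, a), -1), Add(-2, L)) (Function('X')(L, a) = Mul(Add(L, -2), Pow(Add(a, 8), -1)) = Mul(Add(-2, L), Pow(Add(8, a), -1)) = Mul(Pow(Add(8, a), -1), Add(-2, L)))
Mul(Add(Function('X')(Function('W')(6, 2), 4), -48), -34) = Mul(Add(Mul(Pow(Add(8, 4), -1), Add(-2, Mul(-4, 2))), -48), -34) = Mul(Add(Mul(Pow(12, -1), Add(-2, -8)), -48), -34) = Mul(Add(Mul(Rational(1, 12), -10), -48), -34) = Mul(Add(Rational(-5, 6), -48), -34) = Mul(Rational(-293, 6), -34) = Rational(4981, 3)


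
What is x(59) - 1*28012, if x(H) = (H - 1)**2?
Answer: -24648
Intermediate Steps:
x(H) = (-1 + H)**2
x(59) - 1*28012 = (-1 + 59)**2 - 1*28012 = 58**2 - 28012 = 3364 - 28012 = -24648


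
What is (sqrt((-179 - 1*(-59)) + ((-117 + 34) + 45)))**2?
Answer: -158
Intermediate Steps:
(sqrt((-179 - 1*(-59)) + ((-117 + 34) + 45)))**2 = (sqrt((-179 + 59) + (-83 + 45)))**2 = (sqrt(-120 - 38))**2 = (sqrt(-158))**2 = (I*sqrt(158))**2 = -158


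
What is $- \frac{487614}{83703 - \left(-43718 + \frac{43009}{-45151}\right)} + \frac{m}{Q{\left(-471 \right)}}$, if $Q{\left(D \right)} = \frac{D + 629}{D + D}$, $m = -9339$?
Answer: $\frac{4217468153373769}{75750842970} \approx 55676.0$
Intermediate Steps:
$Q{\left(D \right)} = \frac{629 + D}{2 D}$
$- \frac{487614}{83703 - \left(-43718 + \frac{43009}{-45151}\right)} + \frac{m}{Q{\left(-471 \right)}} = - \frac{487614}{83703 - \left(-43718 + \frac{43009}{-45151}\right)} - \frac{9339}{\frac{1}{2} \frac{1}{-471} \left(629 - 471\right)} = - \frac{487614}{83703 + \left(\left(-43009\right) \left(- \frac{1}{45151}\right) + 43718\right)} - \frac{9339}{\frac{1}{2} \left(- \frac{1}{471}\right) 158} = - \frac{487614}{83703 + \left(\frac{43009}{45151} + 43718\right)} - \frac{9339}{- \frac{79}{471}} = - \frac{487614}{83703 + \frac{1973954427}{45151}} - - \frac{4398669}{79} = - \frac{487614}{\frac{5753228580}{45151}} + \frac{4398669}{79} = \left(-487614\right) \frac{45151}{5753228580} + \frac{4398669}{79} = - \frac{3669376619}{958871430} + \frac{4398669}{79} = \frac{4217468153373769}{75750842970}$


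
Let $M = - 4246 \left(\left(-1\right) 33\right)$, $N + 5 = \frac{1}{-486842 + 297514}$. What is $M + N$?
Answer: $\frac{26527314063}{189328} \approx 1.4011 \cdot 10^{5}$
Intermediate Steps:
$N = - \frac{946641}{189328}$ ($N = -5 + \frac{1}{-486842 + 297514} = -5 + \frac{1}{-189328} = -5 - \frac{1}{189328} = - \frac{946641}{189328} \approx -5.0$)
$M = 140118$ ($M = \left(-4246\right) \left(-33\right) = 140118$)
$M + N = 140118 - \frac{946641}{189328} = \frac{26527314063}{189328}$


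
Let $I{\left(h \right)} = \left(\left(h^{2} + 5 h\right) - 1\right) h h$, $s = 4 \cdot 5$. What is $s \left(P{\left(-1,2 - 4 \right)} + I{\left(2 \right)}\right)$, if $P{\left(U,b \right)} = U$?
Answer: $1020$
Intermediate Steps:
$s = 20$
$I{\left(h \right)} = h^{2} \left(-1 + h^{2} + 5 h\right)$ ($I{\left(h \right)} = \left(-1 + h^{2} + 5 h\right) h h = h \left(-1 + h^{2} + 5 h\right) h = h^{2} \left(-1 + h^{2} + 5 h\right)$)
$s \left(P{\left(-1,2 - 4 \right)} + I{\left(2 \right)}\right) = 20 \left(-1 + 2^{2} \left(-1 + 2^{2} + 5 \cdot 2\right)\right) = 20 \left(-1 + 4 \left(-1 + 4 + 10\right)\right) = 20 \left(-1 + 4 \cdot 13\right) = 20 \left(-1 + 52\right) = 20 \cdot 51 = 1020$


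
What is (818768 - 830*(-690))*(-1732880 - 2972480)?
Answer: -6547357868480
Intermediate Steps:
(818768 - 830*(-690))*(-1732880 - 2972480) = (818768 + 572700)*(-4705360) = 1391468*(-4705360) = -6547357868480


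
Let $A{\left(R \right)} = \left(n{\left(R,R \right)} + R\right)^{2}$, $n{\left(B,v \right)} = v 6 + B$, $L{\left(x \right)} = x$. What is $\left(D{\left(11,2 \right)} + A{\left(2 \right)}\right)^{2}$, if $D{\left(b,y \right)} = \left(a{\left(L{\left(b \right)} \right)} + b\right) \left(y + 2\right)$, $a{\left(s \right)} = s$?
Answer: $118336$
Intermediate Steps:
$D{\left(b,y \right)} = 2 b \left(2 + y\right)$ ($D{\left(b,y \right)} = \left(b + b\right) \left(y + 2\right) = 2 b \left(2 + y\right)$)
$n{\left(B,v \right)} = B + 6 v$ ($n{\left(B,v \right)} = 6 v + B = B + 6 v$)
$A{\left(R \right)} = 64 R^{2}$ ($A{\left(R \right)} = \left(\left(R + 6 R\right) + R\right)^{2} = \left(7 R + R\right)^{2} = \left(8 R\right)^{2} = 64 R^{2}$)
$\left(D{\left(11,2 \right)} + A{\left(2 \right)}\right)^{2} = \left(2 \cdot 11 \left(2 + 2\right) + 64 \cdot 2^{2}\right)^{2} = \left(2 \cdot 11 \cdot 4 + 64 \cdot 4\right)^{2} = \left(88 + 256\right)^{2} = 344^{2} = 118336$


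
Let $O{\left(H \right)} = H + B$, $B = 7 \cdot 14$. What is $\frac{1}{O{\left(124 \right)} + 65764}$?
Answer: $\frac{1}{65986} \approx 1.5155 \cdot 10^{-5}$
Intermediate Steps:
$B = 98$
$O{\left(H \right)} = 98 + H$ ($O{\left(H \right)} = H + 98 = 98 + H$)
$\frac{1}{O{\left(124 \right)} + 65764} = \frac{1}{\left(98 + 124\right) + 65764} = \frac{1}{222 + 65764} = \frac{1}{65986}$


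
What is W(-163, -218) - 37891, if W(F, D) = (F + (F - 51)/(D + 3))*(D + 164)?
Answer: -6265691/215 ≈ -29143.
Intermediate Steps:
W(F, D) = (164 + D)*(F + (-51 + F)/(3 + D)) (W(F, D) = (F + (-51 + F)/(3 + D))*(164 + D) = (164 + D)*(F + (-51 + F)/(3 + D)))
W(-163, -218) - 37891 = (-8364 - 51*(-218) + 656*(-163) - 163*(-218)**2 + 168*(-218)*(-163))/(3 - 218) - 37891 = (-8364 + 11118 - 106928 - 163*47524 + 5969712)/(-215) - 37891 = -(-8364 + 11118 - 106928 - 7746412 + 5969712)/215 - 37891 = -1/215*(-1880874) - 37891 = 1880874/215 - 37891 = -6265691/215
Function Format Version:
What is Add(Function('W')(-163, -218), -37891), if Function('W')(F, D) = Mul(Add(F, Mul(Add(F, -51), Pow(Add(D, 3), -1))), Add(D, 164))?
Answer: Rational(-6265691, 215) ≈ -29143.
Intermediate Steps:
Function('W')(F, D) = Mul(Add(164, D), Add(F, Mul(Pow(Add(3, D), -1), Add(-51, F)))) (Function('W')(F, D) = Mul(Add(F, Mul(Add(-51, F), Pow(Add(3, D), -1))), Add(164, D)) = Mul(Add(F, Mul(Pow(Add(3, D), -1), Add(-51, F))), Add(164, D)) = Mul(Add(164, D), Add(F, Mul(Pow(Add(3, D), -1), Add(-51, F)))))
Add(Function('W')(-163, -218), -37891) = Add(Mul(Pow(Add(3, -218), -1), Add(-8364, Mul(-51, -218), Mul(656, -163), Mul(-163, Pow(-218, 2)), Mul(168, -218, -163))), -37891) = Add(Mul(Pow(-215, -1), Add(-8364, 11118, -106928, Mul(-163, 47524), 5969712)), -37891) = Add(Mul(Rational(-1, 215), Add(-8364, 11118, -106928, -7746412, 5969712)), -37891) = Add(Mul(Rational(-1, 215), -1880874), -37891) = Add(Rational(1880874, 215), -37891) = Rational(-6265691, 215)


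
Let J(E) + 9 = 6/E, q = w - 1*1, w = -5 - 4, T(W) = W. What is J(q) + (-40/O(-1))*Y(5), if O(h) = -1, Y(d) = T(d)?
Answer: 952/5 ≈ 190.40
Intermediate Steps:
Y(d) = d
w = -9
q = -10 (q = -9 - 1*1 = -9 - 1 = -10)
J(E) = -9 + 6/E
J(q) + (-40/O(-1))*Y(5) = (-9 + 6/(-10)) - 40/(-1)*5 = (-9 + 6*(-⅒)) - 40*(-1)*5 = (-9 - ⅗) + 40*5 = -48/5 + 200 = 952/5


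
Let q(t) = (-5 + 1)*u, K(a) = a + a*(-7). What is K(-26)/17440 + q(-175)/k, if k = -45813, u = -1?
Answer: 1769267/199744680 ≈ 0.0088576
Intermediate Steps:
K(a) = -6*a (K(a) = a - 7*a = -6*a)
q(t) = 4 (q(t) = (-5 + 1)*(-1) = -4*(-1) = 4)
K(-26)/17440 + q(-175)/k = -6*(-26)/17440 + 4/(-45813) = 156*(1/17440) + 4*(-1/45813) = 39/4360 - 4/45813 = 1769267/199744680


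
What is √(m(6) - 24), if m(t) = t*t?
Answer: 2*√3 ≈ 3.4641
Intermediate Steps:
m(t) = t²
√(m(6) - 24) = √(6² - 24) = √(36 - 24) = √12 = 2*√3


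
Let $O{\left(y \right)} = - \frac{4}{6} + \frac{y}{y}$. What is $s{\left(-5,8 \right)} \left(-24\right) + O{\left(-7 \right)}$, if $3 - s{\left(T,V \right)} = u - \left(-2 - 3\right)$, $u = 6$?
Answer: $\frac{577}{3} \approx 192.33$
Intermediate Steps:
$O{\left(y \right)} = \frac{1}{3}$ ($O{\left(y \right)} = \left(-4\right) \frac{1}{6} + 1 = - \frac{2}{3} + 1 = \frac{1}{3}$)
$s{\left(T,V \right)} = -8$ ($s{\left(T,V \right)} = 3 - \left(6 - \left(-2 - 3\right)\right) = 3 - \left(6 - -5\right) = 3 - \left(6 + 5\right) = 3 - 11 = -8$)
$s{\left(-5,8 \right)} \left(-24\right) + O{\left(-7 \right)} = \left(-8\right) \left(-24\right) + \frac{1}{3} = 192 + \frac{1}{3} = \frac{577}{3}$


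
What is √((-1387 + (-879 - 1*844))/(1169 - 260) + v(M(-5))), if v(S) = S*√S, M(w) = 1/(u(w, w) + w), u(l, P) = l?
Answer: √(-31411000 - 91809*I*√10)/3030 ≈ 0.0085481 - 1.8497*I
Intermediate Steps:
M(w) = 1/(2*w) (M(w) = 1/(w + w) = 1/(2*w))
v(S) = S^(3/2)
√((-1387 + (-879 - 1*844))/(1169 - 260) + v(M(-5))) = √((-1387 + (-879 - 1*844))/(1169 - 260) + ((½)/(-5))^(3/2)) = √((-1387 + (-879 - 844))/909 + ((½)*(-⅕))^(3/2)) = √((-1387 - 1723)*(1/909) + (-⅒)^(3/2)) = √(-3110*1/909 - I*√10/100) = √(-3110/909 - I*√10/100)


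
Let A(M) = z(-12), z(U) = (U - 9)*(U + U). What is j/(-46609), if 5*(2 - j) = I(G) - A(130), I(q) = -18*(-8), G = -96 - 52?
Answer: -74/46609 ≈ -0.0015877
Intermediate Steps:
z(U) = 2*U*(-9 + U) (z(U) = (-9 + U)*(2*U) = 2*U*(-9 + U))
A(M) = 504 (A(M) = 2*(-12)*(-9 - 12) = 2*(-12)*(-21) = 504)
G = -148
I(q) = 144
j = 74 (j = 2 - (144 - 1*504)/5 = 2 - (144 - 504)/5 = 2 - ⅕*(-360) = 2 + 72 = 74)
j/(-46609) = 74/(-46609) = 74*(-1/46609) = -74/46609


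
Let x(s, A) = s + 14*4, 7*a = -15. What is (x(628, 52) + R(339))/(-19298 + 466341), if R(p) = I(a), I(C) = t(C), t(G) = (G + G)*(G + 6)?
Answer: 32706/21905107 ≈ 0.0014931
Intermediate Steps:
a = -15/7 (a = (1/7)*(-15) = -15/7 ≈ -2.1429)
x(s, A) = 56 + s (x(s, A) = s + 56 = 56 + s)
t(G) = 2*G*(6 + G) (t(G) = (2*G)*(6 + G) = 2*G*(6 + G))
I(C) = 2*C*(6 + C)
R(p) = -810/49 (R(p) = 2*(-15/7)*(6 - 15/7) = 2*(-15/7)*(27/7) = -810/49)
(x(628, 52) + R(339))/(-19298 + 466341) = ((56 + 628) - 810/49)/(-19298 + 466341) = (684 - 810/49)/447043 = (32706/49)*(1/447043) = 32706/21905107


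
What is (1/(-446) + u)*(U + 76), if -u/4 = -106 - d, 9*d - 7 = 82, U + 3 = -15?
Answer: 53960387/2007 ≈ 26886.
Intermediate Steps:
U = -18 (U = -3 - 15 = -18)
d = 89/9 (d = 7/9 + (⅑)*82 = 7/9 + 82/9 = 89/9 ≈ 9.8889)
u = 4172/9 (u = -4*(-106 - 1*89/9) = -4*(-106 - 89/9) = -4*(-1043/9) = 4172/9 ≈ 463.56)
(1/(-446) + u)*(U + 76) = (1/(-446) + 4172/9)*(-18 + 76) = (-1/446 + 4172/9)*58 = (1860703/4014)*58 = 53960387/2007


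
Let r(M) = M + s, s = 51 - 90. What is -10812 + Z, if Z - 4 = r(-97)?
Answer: -10944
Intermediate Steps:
s = -39
r(M) = -39 + M (r(M) = M - 39 = -39 + M)
Z = -132 (Z = 4 + (-39 - 97) = 4 - 136 = -132)
-10812 + Z = -10812 - 132 = -10944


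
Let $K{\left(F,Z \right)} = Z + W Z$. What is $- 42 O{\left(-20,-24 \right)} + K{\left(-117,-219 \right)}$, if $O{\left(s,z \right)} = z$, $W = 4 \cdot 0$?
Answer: $789$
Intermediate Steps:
$W = 0$
$K{\left(F,Z \right)} = Z$ ($K{\left(F,Z \right)} = Z + 0 Z = Z + 0 = Z$)
$- 42 O{\left(-20,-24 \right)} + K{\left(-117,-219 \right)} = \left(-42\right) \left(-24\right) - 219 = 1008 - 219 = 789$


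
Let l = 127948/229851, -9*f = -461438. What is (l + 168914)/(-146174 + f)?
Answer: -844025647/474208152 ≈ -1.7799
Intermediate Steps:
f = 461438/9 (f = -⅑*(-461438) = 461438/9 ≈ 51271.)
l = 127948/229851 (l = 127948*(1/229851) = 127948/229851 ≈ 0.55666)
(l + 168914)/(-146174 + f) = (127948/229851 + 168914)/(-146174 + 461438/9) = 38825179762/(229851*(-854128/9)) = (38825179762/229851)*(-9/854128) = -844025647/474208152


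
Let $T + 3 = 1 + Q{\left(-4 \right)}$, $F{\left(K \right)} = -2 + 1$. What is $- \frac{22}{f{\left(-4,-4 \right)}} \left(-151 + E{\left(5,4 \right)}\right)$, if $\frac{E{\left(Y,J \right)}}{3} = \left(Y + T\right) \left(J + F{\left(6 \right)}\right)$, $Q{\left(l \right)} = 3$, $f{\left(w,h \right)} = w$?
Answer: $- \frac{1067}{2} \approx -533.5$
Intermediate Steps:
$F{\left(K \right)} = -1$
$T = 1$ ($T = -3 + \left(1 + 3\right) = -3 + 4 = 1$)
$E{\left(Y,J \right)} = 3 \left(1 + Y\right) \left(-1 + J\right)$ ($E{\left(Y,J \right)} = 3 \left(Y + 1\right) \left(J - 1\right) = 3 \left(1 + Y\right) \left(-1 + J\right)$)
$- \frac{22}{f{\left(-4,-4 \right)}} \left(-151 + E{\left(5,4 \right)}\right) = - \frac{22}{-4} \left(-151 + \left(-3 - 15 + 3 \cdot 4 + 3 \cdot 4 \cdot 5\right)\right) = \left(-22\right) \left(- \frac{1}{4}\right) \left(-151 + \left(-3 - 15 + 12 + 60\right)\right) = \frac{11 \left(-151 + 54\right)}{2} = \frac{11}{2} \left(-97\right) = - \frac{1067}{2}$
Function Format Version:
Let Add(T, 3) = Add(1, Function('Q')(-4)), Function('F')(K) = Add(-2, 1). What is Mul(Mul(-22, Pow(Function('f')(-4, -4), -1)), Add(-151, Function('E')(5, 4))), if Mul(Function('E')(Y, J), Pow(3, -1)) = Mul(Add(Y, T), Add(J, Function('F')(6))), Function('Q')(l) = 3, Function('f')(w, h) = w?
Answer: Rational(-1067, 2) ≈ -533.50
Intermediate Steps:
Function('F')(K) = -1
T = 1 (T = Add(-3, Add(1, 3)) = Add(-3, 4) = 1)
Function('E')(Y, J) = Mul(3, Add(1, Y), Add(-1, J)) (Function('E')(Y, J) = Mul(3, Mul(Add(Y, 1), Add(J, -1))) = Mul(3, Mul(Add(1, Y), Add(-1, J))) = Mul(3, Add(1, Y), Add(-1, J)))
Mul(Mul(-22, Pow(Function('f')(-4, -4), -1)), Add(-151, Function('E')(5, 4))) = Mul(Mul(-22, Pow(-4, -1)), Add(-151, Add(-3, Mul(-3, 5), Mul(3, 4), Mul(3, 4, 5)))) = Mul(Mul(-22, Rational(-1, 4)), Add(-151, Add(-3, -15, 12, 60))) = Mul(Rational(11, 2), Add(-151, 54)) = Mul(Rational(11, 2), -97) = Rational(-1067, 2)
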